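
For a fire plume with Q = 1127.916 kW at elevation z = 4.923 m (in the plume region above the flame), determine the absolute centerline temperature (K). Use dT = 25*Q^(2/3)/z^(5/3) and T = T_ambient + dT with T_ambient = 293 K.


Q^(2/3) = 108.36
z^(5/3) = 14.247
dT = 25 * 108.36 / 14.247 = 190.14 K
T = 293 + 190.14 = 483.14 K

483.14 K


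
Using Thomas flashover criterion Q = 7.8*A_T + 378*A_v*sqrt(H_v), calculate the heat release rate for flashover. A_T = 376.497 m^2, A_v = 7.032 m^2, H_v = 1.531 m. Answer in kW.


7.8*A_T = 2936.7
sqrt(H_v) = 1.2373
378*A_v*sqrt(H_v) = 3289.0
Q = 2936.7 + 3289.0 = 6225.6 kW

6225.6 kW


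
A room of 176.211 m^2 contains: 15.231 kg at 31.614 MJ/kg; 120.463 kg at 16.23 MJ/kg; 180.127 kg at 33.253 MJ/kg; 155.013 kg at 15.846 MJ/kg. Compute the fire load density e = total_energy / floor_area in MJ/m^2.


Total energy = 15.231*31.614 + 120.463*16.23 + 180.127*33.253 + 155.013*15.846
= 481.5128 + 1955.114 + 5989.763 + 2456.336
= 10882.73 MJ
e = 10882.73 / 176.211 = 61.760 MJ/m^2

61.760 MJ/m^2


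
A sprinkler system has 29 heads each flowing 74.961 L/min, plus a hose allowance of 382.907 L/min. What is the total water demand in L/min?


Sprinkler demand = 29 * 74.961 = 2173.869 L/min
Total = 2173.869 + 382.907 = 2556.776 L/min

2556.776 L/min


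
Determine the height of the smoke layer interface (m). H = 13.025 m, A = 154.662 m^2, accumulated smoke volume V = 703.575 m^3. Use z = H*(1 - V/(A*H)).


V/(A*H) = 0.34926
1 - 0.34926 = 0.65074
z = 13.025 * 0.65074 = 8.4759 m

8.4759 m


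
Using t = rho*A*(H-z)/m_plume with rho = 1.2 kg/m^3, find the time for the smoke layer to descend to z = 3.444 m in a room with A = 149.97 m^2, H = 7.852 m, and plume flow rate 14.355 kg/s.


H - z = 4.408 m
t = 1.2 * 149.97 * 4.408 / 14.355 = 55.262 s

55.262 s


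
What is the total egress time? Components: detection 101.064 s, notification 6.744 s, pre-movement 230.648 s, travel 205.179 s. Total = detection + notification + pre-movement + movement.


Total = 101.064 + 6.744 + 230.648 + 205.179 = 543.635 s

543.635 s


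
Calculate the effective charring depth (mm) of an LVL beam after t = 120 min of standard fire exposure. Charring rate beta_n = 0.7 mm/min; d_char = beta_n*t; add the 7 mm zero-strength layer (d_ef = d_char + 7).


d_char = 0.7 * 120 = 84 mm
d_ef = 84 + 1.0*7 = 91 mm

91 mm


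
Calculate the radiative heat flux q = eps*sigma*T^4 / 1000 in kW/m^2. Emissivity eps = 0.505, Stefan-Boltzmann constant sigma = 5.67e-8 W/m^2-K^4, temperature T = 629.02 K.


T^4 = 1.5655e+11
q = 0.505 * 5.67e-8 * 1.5655e+11 / 1000 = 4.4826 kW/m^2

4.4826 kW/m^2


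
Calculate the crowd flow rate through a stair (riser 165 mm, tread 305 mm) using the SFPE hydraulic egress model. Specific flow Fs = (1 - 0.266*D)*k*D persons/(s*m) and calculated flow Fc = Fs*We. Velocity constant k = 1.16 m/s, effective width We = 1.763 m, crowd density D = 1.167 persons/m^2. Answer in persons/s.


1 - 0.266*D = 1 - 0.266*1.167 = 0.68958
Fs = 0.68958 * 1.16 * 1.167 = 0.93350 persons/(s*m)
Fc = 0.93350 * 1.763 = 1.6458 persons/s

1.6458 persons/s


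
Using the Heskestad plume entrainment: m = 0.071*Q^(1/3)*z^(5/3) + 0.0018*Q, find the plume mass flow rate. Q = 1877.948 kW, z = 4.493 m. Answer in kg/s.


Q^(1/3) = 12.338
z^(5/3) = 12.234
First term = 0.071 * 12.338 * 12.234 = 10.716
Second term = 0.0018 * 1877.948 = 3.3803
m = 14.097 kg/s

14.097 kg/s


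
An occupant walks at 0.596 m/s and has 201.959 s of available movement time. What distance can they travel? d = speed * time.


d = 0.596 * 201.959 = 120.37 m

120.37 m


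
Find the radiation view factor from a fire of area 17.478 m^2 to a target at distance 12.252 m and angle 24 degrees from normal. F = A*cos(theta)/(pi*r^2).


cos(24 deg) = 0.91355
pi*r^2 = 471.59
F = 17.478 * 0.91355 / 471.59 = 0.033858

0.033858


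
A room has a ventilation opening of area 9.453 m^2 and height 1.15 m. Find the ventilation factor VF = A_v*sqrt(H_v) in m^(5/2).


sqrt(H_v) = 1.0724
VF = 9.453 * 1.0724 = 10.137 m^(5/2)

10.137 m^(5/2)


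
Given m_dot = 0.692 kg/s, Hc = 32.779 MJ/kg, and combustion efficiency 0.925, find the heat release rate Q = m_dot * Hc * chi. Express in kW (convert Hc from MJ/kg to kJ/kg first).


Hc = 32.779 MJ/kg = 32.779 * 1000 kJ/kg = 32779 kJ/kg
Q = 0.692 kg/s * 32779 kJ/kg * 0.925 = 20982 kW

20982 kW


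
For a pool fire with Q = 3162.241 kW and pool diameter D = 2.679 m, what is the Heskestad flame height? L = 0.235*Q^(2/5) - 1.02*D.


Q^(2/5) = 25.119
0.235 * Q^(2/5) = 5.9029
1.02 * D = 2.7326
L = 3.1703 m

3.1703 m


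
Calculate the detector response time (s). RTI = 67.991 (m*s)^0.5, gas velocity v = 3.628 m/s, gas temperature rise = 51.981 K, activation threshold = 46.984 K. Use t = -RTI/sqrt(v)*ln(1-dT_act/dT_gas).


dT_act/dT_gas = 0.90387
ln(1 - 0.90387) = -2.3420
t = -67.991 / sqrt(3.628) * -2.3420 = 83.601 s

83.601 s


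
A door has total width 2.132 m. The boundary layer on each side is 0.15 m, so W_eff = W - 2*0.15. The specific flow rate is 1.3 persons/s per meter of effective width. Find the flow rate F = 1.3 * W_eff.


W_eff = 2.132 - 0.30 = 1.832 m
F = 1.3 * 1.832 = 2.3816 persons/s

2.3816 persons/s


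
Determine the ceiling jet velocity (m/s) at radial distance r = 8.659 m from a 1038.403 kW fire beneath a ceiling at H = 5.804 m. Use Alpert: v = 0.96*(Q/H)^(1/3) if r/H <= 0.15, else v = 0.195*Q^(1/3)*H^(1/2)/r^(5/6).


r/H = 8.659 / 5.804 = 1.4919
r/H > 0.15, so v = 0.195*Q^(1/3)*H^(1/2)/r^(5/6)
Q^(1/3) = 10.126
H^(1/2) = 2.4091
r^(5/6) = 6.0426
v = 0.195 * 10.126 * 2.4091 / 6.0426 = 0.78728 m/s

0.78728 m/s


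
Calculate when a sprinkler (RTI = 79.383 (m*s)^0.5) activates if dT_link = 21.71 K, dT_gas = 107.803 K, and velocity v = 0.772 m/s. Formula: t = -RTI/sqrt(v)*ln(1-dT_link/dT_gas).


dT_link/dT_gas = 0.20139
ln(1 - 0.20139) = -0.22488
t = -79.383 / sqrt(0.772) * -0.22488 = 20.317 s

20.317 s


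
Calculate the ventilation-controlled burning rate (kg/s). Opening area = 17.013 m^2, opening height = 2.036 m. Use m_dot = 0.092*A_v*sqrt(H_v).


sqrt(H_v) = 1.4269
m_dot = 0.092 * 17.013 * 1.4269 = 2.2334 kg/s

2.2334 kg/s


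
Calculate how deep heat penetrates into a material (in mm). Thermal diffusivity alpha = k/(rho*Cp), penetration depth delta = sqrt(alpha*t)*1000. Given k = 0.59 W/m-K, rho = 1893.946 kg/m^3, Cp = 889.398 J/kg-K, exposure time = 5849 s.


alpha = 0.59 / (1893.946 * 889.398) = 3.5026e-07 m^2/s
alpha * t = 0.0020487
delta = sqrt(0.0020487) * 1000 = 45.262 mm

45.262 mm


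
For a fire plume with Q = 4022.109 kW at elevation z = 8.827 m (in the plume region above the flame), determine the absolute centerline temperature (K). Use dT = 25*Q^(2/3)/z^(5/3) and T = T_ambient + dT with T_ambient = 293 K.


Q^(2/3) = 252.91
z^(5/3) = 37.701
dT = 25 * 252.91 / 37.701 = 167.71 K
T = 293 + 167.71 = 460.71 K

460.71 K


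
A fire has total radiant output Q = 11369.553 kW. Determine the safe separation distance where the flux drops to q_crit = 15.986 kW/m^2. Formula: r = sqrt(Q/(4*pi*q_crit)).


4*pi*q_crit = 200.89
Q/(4*pi*q_crit) = 56.597
r = sqrt(56.597) = 7.5231 m

7.5231 m


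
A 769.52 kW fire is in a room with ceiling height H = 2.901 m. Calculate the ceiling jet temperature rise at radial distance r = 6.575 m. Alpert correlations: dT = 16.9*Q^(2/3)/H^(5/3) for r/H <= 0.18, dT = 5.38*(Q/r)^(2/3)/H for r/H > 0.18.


r/H = 6.575 / 2.901 = 2.2665
r/H > 0.18, so dT = 5.38*(Q/r)^(2/3)/H
Q/r = 117.04
(Q/r)^(2/3) = 23.927
dT = 5.38 * 23.927 / 2.901 = 44.373 K

44.373 K


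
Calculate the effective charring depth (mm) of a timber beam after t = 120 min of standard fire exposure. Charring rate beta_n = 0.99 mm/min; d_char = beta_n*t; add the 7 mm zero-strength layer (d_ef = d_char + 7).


d_char = 0.99 * 120 = 118.8 mm
d_ef = 118.8 + 1.0*7 = 125.8 mm

125.8 mm


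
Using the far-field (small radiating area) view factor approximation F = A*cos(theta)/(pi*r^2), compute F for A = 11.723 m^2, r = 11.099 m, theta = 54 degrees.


cos(54 deg) = 0.58779
pi*r^2 = 387.01
F = 11.723 * 0.58779 / 387.01 = 0.017805

0.017805


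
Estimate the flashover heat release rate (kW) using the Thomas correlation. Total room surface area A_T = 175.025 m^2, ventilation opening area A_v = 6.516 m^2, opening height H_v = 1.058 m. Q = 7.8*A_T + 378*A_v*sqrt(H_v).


7.8*A_T = 1365.195
sqrt(H_v) = 1.0286
378*A_v*sqrt(H_v) = 2533.5
Q = 1365.195 + 2533.5 = 3898.7 kW

3898.7 kW


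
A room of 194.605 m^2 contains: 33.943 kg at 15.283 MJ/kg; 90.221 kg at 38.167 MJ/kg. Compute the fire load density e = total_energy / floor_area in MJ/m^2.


Total energy = 33.943*15.283 + 90.221*38.167
= 518.7509 + 3443.465
= 3962.216 MJ
e = 3962.216 / 194.605 = 20.360 MJ/m^2

20.360 MJ/m^2


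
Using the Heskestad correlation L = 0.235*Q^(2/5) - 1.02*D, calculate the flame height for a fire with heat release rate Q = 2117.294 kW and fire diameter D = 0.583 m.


Q^(2/5) = 21.395
0.235 * Q^(2/5) = 5.0278
1.02 * D = 0.59466
L = 4.4332 m

4.4332 m


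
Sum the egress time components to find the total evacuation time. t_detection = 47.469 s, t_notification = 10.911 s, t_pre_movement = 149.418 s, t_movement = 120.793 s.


Total = 47.469 + 10.911 + 149.418 + 120.793 = 328.591 s

328.591 s


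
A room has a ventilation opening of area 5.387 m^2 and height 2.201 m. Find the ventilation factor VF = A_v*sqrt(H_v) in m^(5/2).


sqrt(H_v) = 1.4836
VF = 5.387 * 1.4836 = 7.9920 m^(5/2)

7.9920 m^(5/2)


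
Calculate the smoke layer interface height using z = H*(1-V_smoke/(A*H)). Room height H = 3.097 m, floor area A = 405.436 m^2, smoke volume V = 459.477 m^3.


V/(A*H) = 0.36593
1 - 0.36593 = 0.63407
z = 3.097 * 0.63407 = 1.9637 m

1.9637 m


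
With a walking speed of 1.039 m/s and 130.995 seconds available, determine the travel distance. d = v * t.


d = 1.039 * 130.995 = 136.10 m

136.10 m


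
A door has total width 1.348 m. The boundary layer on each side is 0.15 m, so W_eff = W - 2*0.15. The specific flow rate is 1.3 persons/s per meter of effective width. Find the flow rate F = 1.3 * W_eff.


W_eff = 1.348 - 0.30 = 1.048 m
F = 1.3 * 1.048 = 1.3624 persons/s

1.3624 persons/s


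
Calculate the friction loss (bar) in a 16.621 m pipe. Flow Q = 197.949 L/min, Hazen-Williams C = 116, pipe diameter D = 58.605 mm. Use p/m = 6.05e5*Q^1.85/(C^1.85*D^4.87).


Q^1.85 = 17727
C^1.85 = 6595.5
D^4.87 = 4.0723e+08
p/m = 0.0039929 bar/m
p_total = 0.0039929 * 16.621 = 0.066366 bar

0.066366 bar


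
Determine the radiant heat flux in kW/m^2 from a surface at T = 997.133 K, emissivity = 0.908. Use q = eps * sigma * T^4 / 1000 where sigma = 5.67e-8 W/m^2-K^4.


T^4 = 9.8858e+11
q = 0.908 * 5.67e-8 * 9.8858e+11 / 1000 = 50.896 kW/m^2

50.896 kW/m^2


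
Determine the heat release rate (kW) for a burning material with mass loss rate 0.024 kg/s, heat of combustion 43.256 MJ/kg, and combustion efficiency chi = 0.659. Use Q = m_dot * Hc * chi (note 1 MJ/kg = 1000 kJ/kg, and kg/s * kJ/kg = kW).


Hc = 43.256 MJ/kg = 43.256 * 1000 kJ/kg = 43256 kJ/kg
Q = 0.024 kg/s * 43256 kJ/kg * 0.659 = 684.14 kW

684.14 kW


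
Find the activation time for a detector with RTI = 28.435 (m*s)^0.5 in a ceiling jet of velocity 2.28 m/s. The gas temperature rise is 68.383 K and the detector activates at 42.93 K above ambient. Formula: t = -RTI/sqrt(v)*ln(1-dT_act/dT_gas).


dT_act/dT_gas = 0.62779
ln(1 - 0.62779) = -0.98829
t = -28.435 / sqrt(2.28) * -0.98829 = 18.611 s

18.611 s


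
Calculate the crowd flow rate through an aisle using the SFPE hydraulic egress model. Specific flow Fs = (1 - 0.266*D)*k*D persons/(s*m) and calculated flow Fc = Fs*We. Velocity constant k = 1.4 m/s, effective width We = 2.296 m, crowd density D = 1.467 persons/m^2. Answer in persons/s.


1 - 0.266*D = 1 - 0.266*1.467 = 0.60978
Fs = 0.60978 * 1.4 * 1.467 = 1.2524 persons/(s*m)
Fc = 1.2524 * 2.296 = 2.8754 persons/s

2.8754 persons/s


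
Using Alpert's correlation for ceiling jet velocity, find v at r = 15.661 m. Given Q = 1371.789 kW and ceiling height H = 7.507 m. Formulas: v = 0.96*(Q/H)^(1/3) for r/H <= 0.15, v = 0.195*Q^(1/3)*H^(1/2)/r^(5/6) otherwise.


r/H = 15.661 / 7.507 = 2.0862
r/H > 0.15, so v = 0.195*Q^(1/3)*H^(1/2)/r^(5/6)
Q^(1/3) = 11.111
H^(1/2) = 2.7399
r^(5/6) = 9.9011
v = 0.195 * 11.111 * 2.7399 / 9.9011 = 0.59958 m/s

0.59958 m/s


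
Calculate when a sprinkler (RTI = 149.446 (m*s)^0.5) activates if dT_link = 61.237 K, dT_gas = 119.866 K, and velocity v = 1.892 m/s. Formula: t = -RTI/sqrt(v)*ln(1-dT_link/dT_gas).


dT_link/dT_gas = 0.51088
ln(1 - 0.51088) = -0.71514
t = -149.446 / sqrt(1.892) * -0.71514 = 77.699 s

77.699 s


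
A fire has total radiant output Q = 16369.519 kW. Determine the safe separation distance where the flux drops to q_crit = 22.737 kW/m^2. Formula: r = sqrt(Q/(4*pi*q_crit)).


4*pi*q_crit = 285.72
Q/(4*pi*q_crit) = 57.292
r = sqrt(57.292) = 7.5691 m

7.5691 m


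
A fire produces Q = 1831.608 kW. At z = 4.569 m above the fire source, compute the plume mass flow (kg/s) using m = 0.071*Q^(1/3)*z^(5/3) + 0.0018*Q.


Q^(1/3) = 12.235
z^(5/3) = 12.581
First term = 0.071 * 12.235 * 12.581 = 10.929
Second term = 0.0018 * 1831.608 = 3.2969
m = 14.226 kg/s

14.226 kg/s


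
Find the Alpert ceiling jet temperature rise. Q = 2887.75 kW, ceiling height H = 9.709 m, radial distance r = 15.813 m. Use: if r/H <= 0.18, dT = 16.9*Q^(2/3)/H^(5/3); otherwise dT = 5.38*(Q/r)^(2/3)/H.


r/H = 15.813 / 9.709 = 1.6287
r/H > 0.18, so dT = 5.38*(Q/r)^(2/3)/H
Q/r = 182.62
(Q/r)^(2/3) = 32.188
dT = 5.38 * 32.188 / 9.709 = 17.836 K

17.836 K


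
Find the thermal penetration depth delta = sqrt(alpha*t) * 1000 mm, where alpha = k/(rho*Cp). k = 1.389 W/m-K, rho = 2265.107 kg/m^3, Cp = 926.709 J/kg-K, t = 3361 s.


alpha = 1.389 / (2265.107 * 926.709) = 6.6171e-07 m^2/s
alpha * t = 0.0022240
delta = sqrt(0.0022240) * 1000 = 47.160 mm

47.160 mm


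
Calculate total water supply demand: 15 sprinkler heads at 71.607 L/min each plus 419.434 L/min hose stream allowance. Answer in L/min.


Sprinkler demand = 15 * 71.607 = 1074.105 L/min
Total = 1074.105 + 419.434 = 1493.539 L/min

1493.539 L/min


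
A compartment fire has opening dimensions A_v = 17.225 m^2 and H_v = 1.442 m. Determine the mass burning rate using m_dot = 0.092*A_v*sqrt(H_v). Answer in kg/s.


sqrt(H_v) = 1.2008
m_dot = 0.092 * 17.225 * 1.2008 = 1.9030 kg/s

1.9030 kg/s


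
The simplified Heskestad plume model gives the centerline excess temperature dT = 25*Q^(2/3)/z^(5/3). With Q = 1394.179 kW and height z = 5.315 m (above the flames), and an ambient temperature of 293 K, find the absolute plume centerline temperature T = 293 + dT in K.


Q^(2/3) = 124.80
z^(5/3) = 16.187
dT = 25 * 124.80 / 16.187 = 192.74 K
T = 293 + 192.74 = 485.74 K

485.74 K


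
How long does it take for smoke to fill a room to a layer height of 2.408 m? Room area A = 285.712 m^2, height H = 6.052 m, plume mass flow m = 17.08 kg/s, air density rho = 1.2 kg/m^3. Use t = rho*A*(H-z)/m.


H - z = 3.644 m
t = 1.2 * 285.712 * 3.644 / 17.08 = 73.148 s

73.148 s


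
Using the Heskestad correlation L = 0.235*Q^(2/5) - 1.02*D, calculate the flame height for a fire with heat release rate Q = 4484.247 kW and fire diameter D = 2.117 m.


Q^(2/5) = 28.885
0.235 * Q^(2/5) = 6.7880
1.02 * D = 2.1593
L = 4.6287 m

4.6287 m


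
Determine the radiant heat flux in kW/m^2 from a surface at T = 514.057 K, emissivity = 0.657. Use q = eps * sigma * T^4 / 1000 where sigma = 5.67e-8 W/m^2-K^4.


T^4 = 6.9830e+10
q = 0.657 * 5.67e-8 * 6.9830e+10 / 1000 = 2.6013 kW/m^2

2.6013 kW/m^2


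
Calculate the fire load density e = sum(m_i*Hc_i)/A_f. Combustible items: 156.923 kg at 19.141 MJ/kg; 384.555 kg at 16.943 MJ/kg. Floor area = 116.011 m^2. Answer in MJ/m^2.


Total energy = 156.923*19.141 + 384.555*16.943
= 3003.663 + 6515.515
= 9519.179 MJ
e = 9519.179 / 116.011 = 82.054 MJ/m^2

82.054 MJ/m^2


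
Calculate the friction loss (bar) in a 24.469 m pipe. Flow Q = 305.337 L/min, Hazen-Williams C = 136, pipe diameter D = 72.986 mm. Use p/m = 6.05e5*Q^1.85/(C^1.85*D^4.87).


Q^1.85 = 39522
C^1.85 = 8852.1
D^4.87 = 1.1857e+09
p/m = 0.0022781 bar/m
p_total = 0.0022781 * 24.469 = 0.055743 bar

0.055743 bar


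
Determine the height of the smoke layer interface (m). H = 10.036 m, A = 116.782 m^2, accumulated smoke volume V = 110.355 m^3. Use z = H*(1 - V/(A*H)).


V/(A*H) = 0.094158
1 - 0.094158 = 0.90584
z = 10.036 * 0.90584 = 9.0910 m

9.0910 m


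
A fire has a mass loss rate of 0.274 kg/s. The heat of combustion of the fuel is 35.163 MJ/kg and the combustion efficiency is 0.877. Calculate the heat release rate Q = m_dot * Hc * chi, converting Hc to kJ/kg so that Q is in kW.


Hc = 35.163 MJ/kg = 35.163 * 1000 kJ/kg = 35163 kJ/kg
Q = 0.274 kg/s * 35163 kJ/kg * 0.877 = 8449.6 kW

8449.6 kW


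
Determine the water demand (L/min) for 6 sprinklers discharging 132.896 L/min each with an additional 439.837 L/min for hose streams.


Sprinkler demand = 6 * 132.896 = 797.376 L/min
Total = 797.376 + 439.837 = 1237.213 L/min

1237.213 L/min


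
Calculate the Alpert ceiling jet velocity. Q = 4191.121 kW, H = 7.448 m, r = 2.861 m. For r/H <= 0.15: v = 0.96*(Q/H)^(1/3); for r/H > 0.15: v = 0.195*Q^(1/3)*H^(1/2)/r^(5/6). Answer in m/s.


r/H = 2.861 / 7.448 = 0.38413
r/H > 0.15, so v = 0.195*Q^(1/3)*H^(1/2)/r^(5/6)
Q^(1/3) = 16.123
H^(1/2) = 2.7291
r^(5/6) = 2.4012
v = 0.195 * 16.123 * 2.7291 / 2.4012 = 3.5733 m/s

3.5733 m/s


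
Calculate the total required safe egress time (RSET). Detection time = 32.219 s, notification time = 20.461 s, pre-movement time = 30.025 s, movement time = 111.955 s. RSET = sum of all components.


Total = 32.219 + 20.461 + 30.025 + 111.955 = 194.66 s

194.66 s


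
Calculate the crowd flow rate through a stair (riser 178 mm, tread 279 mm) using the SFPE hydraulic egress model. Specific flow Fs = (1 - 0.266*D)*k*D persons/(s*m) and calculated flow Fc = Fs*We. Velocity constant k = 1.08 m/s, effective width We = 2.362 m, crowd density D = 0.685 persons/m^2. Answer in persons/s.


1 - 0.266*D = 1 - 0.266*0.685 = 0.81779
Fs = 0.81779 * 1.08 * 0.685 = 0.60500 persons/(s*m)
Fc = 0.60500 * 2.362 = 1.4290 persons/s

1.4290 persons/s


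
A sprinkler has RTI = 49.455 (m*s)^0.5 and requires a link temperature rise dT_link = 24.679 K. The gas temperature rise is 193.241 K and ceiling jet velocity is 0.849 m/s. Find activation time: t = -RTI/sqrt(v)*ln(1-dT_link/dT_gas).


dT_link/dT_gas = 0.12771
ln(1 - 0.12771) = -0.13663
t = -49.455 / sqrt(0.849) * -0.13663 = 7.3336 s

7.3336 s


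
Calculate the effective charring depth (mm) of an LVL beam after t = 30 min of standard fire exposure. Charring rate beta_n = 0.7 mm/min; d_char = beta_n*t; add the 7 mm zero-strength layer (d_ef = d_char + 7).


d_char = 0.7 * 30 = 21 mm
d_ef = 21 + 1.0*7 = 28 mm

28 mm


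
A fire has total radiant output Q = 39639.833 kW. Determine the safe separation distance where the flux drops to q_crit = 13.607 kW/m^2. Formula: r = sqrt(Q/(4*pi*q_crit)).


4*pi*q_crit = 170.99
Q/(4*pi*q_crit) = 231.82
r = sqrt(231.82) = 15.226 m

15.226 m


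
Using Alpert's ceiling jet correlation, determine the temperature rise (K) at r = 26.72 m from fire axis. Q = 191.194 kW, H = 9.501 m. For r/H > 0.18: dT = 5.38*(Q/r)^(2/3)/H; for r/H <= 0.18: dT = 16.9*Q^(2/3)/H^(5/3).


r/H = 26.72 / 9.501 = 2.8123
r/H > 0.18, so dT = 5.38*(Q/r)^(2/3)/H
Q/r = 7.1555
(Q/r)^(2/3) = 3.7133
dT = 5.38 * 3.7133 / 9.501 = 2.1027 K

2.1027 K


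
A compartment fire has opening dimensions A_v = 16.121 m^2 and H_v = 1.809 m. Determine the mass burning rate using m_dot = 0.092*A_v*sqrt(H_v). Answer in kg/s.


sqrt(H_v) = 1.3450
m_dot = 0.092 * 16.121 * 1.3450 = 1.9948 kg/s

1.9948 kg/s


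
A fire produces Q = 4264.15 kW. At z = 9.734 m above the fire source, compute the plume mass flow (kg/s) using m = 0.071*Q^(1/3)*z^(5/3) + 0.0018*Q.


Q^(1/3) = 16.216
z^(5/3) = 44.376
First term = 0.071 * 16.216 * 44.376 = 51.092
Second term = 0.0018 * 4264.15 = 7.6755
m = 58.768 kg/s

58.768 kg/s


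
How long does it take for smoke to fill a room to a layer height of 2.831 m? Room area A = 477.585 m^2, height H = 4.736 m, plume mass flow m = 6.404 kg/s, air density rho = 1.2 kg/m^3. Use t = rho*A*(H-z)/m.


H - z = 1.905 m
t = 1.2 * 477.585 * 1.905 / 6.404 = 170.48 s

170.48 s


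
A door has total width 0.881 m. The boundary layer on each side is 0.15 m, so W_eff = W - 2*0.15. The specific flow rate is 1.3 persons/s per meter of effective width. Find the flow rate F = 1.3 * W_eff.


W_eff = 0.881 - 0.30 = 0.581 m
F = 1.3 * 0.581 = 0.75530 persons/s

0.75530 persons/s


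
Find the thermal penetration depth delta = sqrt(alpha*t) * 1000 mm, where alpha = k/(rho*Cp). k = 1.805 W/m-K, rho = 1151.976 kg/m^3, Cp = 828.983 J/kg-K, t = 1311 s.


alpha = 1.805 / (1151.976 * 828.983) = 1.8901e-06 m^2/s
alpha * t = 0.0024779
delta = sqrt(0.0024779) * 1000 = 49.779 mm

49.779 mm


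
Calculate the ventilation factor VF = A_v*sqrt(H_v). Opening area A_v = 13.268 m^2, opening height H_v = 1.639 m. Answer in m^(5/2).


sqrt(H_v) = 1.2802
VF = 13.268 * 1.2802 = 16.986 m^(5/2)

16.986 m^(5/2)


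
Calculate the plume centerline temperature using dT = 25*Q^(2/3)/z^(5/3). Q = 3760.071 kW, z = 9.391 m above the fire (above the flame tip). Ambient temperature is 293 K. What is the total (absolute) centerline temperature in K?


Q^(2/3) = 241.80
z^(5/3) = 41.801
dT = 25 * 241.80 / 41.801 = 144.62 K
T = 293 + 144.62 = 437.62 K

437.62 K


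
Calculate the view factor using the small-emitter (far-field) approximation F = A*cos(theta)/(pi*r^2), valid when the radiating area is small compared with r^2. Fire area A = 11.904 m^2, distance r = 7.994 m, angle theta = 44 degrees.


cos(44 deg) = 0.71934
pi*r^2 = 200.76
F = 11.904 * 0.71934 / 200.76 = 0.042653

0.042653


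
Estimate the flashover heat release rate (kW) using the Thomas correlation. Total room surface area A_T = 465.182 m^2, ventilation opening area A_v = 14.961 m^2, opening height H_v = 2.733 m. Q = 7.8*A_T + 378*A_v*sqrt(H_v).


7.8*A_T = 3628.4
sqrt(H_v) = 1.6532
378*A_v*sqrt(H_v) = 9349.2
Q = 3628.4 + 9349.2 = 12978 kW

12978 kW


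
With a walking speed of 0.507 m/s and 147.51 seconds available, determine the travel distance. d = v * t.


d = 0.507 * 147.51 = 74.788 m

74.788 m


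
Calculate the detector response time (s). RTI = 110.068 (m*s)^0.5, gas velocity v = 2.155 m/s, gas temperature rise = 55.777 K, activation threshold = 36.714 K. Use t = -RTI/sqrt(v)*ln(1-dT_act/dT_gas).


dT_act/dT_gas = 0.65823
ln(1 - 0.65823) = -1.0736
t = -110.068 / sqrt(2.155) * -1.0736 = 80.498 s

80.498 s


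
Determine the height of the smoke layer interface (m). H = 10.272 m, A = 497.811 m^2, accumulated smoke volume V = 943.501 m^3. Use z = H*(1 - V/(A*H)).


V/(A*H) = 0.18451
1 - 0.18451 = 0.81549
z = 10.272 * 0.81549 = 8.3767 m

8.3767 m


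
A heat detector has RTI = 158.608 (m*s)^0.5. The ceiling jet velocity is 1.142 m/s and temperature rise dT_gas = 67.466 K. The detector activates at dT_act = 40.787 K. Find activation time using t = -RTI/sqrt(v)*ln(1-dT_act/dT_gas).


dT_act/dT_gas = 0.60456
ln(1 - 0.60456) = -0.92775
t = -158.608 / sqrt(1.142) * -0.92775 = 137.70 s

137.70 s


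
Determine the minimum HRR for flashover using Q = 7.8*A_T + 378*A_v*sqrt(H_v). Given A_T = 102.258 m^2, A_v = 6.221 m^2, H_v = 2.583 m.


7.8*A_T = 797.61
sqrt(H_v) = 1.6072
378*A_v*sqrt(H_v) = 3779.3
Q = 797.61 + 3779.3 = 4576.9 kW

4576.9 kW


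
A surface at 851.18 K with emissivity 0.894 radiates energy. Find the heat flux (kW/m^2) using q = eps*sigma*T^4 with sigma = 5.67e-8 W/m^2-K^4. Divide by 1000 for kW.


T^4 = 5.2491e+11
q = 0.894 * 5.67e-8 * 5.2491e+11 / 1000 = 26.608 kW/m^2

26.608 kW/m^2


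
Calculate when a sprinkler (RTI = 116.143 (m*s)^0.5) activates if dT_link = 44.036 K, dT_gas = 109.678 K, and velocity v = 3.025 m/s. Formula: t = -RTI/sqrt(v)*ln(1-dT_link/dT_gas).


dT_link/dT_gas = 0.40150
ln(1 - 0.40150) = -0.51333
t = -116.143 / sqrt(3.025) * -0.51333 = 34.279 s

34.279 s


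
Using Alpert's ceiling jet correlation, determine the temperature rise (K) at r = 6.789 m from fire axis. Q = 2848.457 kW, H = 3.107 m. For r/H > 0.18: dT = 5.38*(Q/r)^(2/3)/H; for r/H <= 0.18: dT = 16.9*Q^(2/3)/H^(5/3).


r/H = 6.789 / 3.107 = 2.1851
r/H > 0.18, so dT = 5.38*(Q/r)^(2/3)/H
Q/r = 419.57
(Q/r)^(2/3) = 56.045
dT = 5.38 * 56.045 / 3.107 = 97.046 K

97.046 K


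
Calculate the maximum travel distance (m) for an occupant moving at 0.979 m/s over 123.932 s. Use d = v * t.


d = 0.979 * 123.932 = 121.33 m

121.33 m


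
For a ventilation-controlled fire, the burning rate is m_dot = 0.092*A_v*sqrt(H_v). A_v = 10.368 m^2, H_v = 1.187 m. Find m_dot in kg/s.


sqrt(H_v) = 1.0895
m_dot = 0.092 * 10.368 * 1.0895 = 1.0392 kg/s

1.0392 kg/s


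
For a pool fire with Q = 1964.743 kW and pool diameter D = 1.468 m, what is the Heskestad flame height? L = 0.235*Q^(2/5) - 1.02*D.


Q^(2/5) = 20.765
0.235 * Q^(2/5) = 4.8797
1.02 * D = 1.4974
L = 3.3823 m

3.3823 m


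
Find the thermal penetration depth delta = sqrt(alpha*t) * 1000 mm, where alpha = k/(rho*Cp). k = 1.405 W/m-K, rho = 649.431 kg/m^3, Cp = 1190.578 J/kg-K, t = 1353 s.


alpha = 1.405 / (649.431 * 1190.578) = 1.8171e-06 m^2/s
alpha * t = 0.0024586
delta = sqrt(0.0024586) * 1000 = 49.584 mm

49.584 mm


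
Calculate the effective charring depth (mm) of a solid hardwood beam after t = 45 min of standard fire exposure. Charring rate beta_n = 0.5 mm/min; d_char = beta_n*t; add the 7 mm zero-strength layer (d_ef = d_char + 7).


d_char = 0.5 * 45 = 22.5 mm
d_ef = 22.5 + 1.0*7 = 29.5 mm

29.5 mm


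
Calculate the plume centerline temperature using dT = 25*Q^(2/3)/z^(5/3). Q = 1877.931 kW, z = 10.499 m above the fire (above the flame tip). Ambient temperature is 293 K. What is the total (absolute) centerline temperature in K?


Q^(2/3) = 152.21
z^(5/3) = 50.340
dT = 25 * 152.21 / 50.340 = 75.593 K
T = 293 + 75.593 = 368.59 K

368.59 K


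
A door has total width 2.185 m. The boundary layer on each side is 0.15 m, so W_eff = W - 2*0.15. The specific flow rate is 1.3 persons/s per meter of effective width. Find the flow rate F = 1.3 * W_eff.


W_eff = 2.185 - 0.30 = 1.885 m
F = 1.3 * 1.885 = 2.4505 persons/s

2.4505 persons/s


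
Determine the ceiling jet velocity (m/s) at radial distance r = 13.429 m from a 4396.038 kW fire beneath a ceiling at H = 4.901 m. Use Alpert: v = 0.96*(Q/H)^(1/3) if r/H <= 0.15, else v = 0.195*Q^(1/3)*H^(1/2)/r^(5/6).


r/H = 13.429 / 4.901 = 2.7401
r/H > 0.15, so v = 0.195*Q^(1/3)*H^(1/2)/r^(5/6)
Q^(1/3) = 16.382
H^(1/2) = 2.2138
r^(5/6) = 8.7104
v = 0.195 * 16.382 * 2.2138 / 8.7104 = 0.81188 m/s

0.81188 m/s


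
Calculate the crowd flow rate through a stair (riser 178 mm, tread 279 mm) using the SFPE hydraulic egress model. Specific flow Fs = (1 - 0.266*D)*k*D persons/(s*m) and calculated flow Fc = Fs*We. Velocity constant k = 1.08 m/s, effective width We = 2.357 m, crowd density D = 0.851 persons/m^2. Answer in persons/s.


1 - 0.266*D = 1 - 0.266*0.851 = 0.77363
Fs = 0.77363 * 1.08 * 0.851 = 0.71103 persons/(s*m)
Fc = 0.71103 * 2.357 = 1.6759 persons/s

1.6759 persons/s


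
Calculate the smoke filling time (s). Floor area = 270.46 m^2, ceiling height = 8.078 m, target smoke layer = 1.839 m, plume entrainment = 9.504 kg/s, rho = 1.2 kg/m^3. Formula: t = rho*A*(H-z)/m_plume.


H - z = 6.239 m
t = 1.2 * 270.46 * 6.239 / 9.504 = 213.06 s

213.06 s


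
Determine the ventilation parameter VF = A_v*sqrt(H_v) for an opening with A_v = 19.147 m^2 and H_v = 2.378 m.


sqrt(H_v) = 1.5421
VF = 19.147 * 1.5421 = 29.526 m^(5/2)

29.526 m^(5/2)


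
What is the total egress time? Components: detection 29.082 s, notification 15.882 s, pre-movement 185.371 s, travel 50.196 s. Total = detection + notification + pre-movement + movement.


Total = 29.082 + 15.882 + 185.371 + 50.196 = 280.531 s

280.531 s


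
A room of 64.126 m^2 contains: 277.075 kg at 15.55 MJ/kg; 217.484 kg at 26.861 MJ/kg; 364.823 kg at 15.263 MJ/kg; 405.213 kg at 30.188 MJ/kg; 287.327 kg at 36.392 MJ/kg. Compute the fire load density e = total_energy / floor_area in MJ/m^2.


Total energy = 277.075*15.55 + 217.484*26.861 + 364.823*15.263 + 405.213*30.188 + 287.327*36.392
= 4308.516 + 5841.838 + 5568.293 + 12232.57 + 10456.40
= 38407.62 MJ
e = 38407.62 / 64.126 = 598.94 MJ/m^2

598.94 MJ/m^2


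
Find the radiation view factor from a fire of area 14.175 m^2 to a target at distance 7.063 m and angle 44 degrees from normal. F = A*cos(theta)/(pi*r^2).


cos(44 deg) = 0.71934
pi*r^2 = 156.72
F = 14.175 * 0.71934 / 156.72 = 0.065062

0.065062


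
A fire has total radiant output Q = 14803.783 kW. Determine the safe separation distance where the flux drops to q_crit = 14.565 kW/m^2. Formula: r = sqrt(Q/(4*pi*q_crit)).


4*pi*q_crit = 183.03
Q/(4*pi*q_crit) = 80.882
r = sqrt(80.882) = 8.9934 m

8.9934 m


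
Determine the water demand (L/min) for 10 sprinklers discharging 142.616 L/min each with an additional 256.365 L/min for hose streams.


Sprinkler demand = 10 * 142.616 = 1426.16 L/min
Total = 1426.16 + 256.365 = 1682.525 L/min

1682.525 L/min


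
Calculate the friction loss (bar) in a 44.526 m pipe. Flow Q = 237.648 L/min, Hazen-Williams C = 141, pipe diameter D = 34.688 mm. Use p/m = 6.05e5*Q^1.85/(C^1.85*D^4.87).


Q^1.85 = 24859
C^1.85 = 9463.6
D^4.87 = 3.1672e+07
p/m = 0.050177 bar/m
p_total = 0.050177 * 44.526 = 2.2342 bar

2.2342 bar


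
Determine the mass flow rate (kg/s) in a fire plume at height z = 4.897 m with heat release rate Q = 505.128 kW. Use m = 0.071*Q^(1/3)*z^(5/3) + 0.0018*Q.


Q^(1/3) = 7.9640
z^(5/3) = 14.122
First term = 0.071 * 7.9640 * 14.122 = 7.9850
Second term = 0.0018 * 505.128 = 0.90923
m = 8.8942 kg/s

8.8942 kg/s


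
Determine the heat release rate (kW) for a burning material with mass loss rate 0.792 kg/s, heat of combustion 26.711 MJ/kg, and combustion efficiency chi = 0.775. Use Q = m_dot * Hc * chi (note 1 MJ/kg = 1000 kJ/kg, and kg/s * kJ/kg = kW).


Hc = 26.711 MJ/kg = 26.711 * 1000 kJ/kg = 26711 kJ/kg
Q = 0.792 kg/s * 26711 kJ/kg * 0.775 = 16395 kW

16395 kW


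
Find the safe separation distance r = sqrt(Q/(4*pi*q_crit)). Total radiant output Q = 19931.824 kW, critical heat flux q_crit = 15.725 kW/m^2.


4*pi*q_crit = 197.61
Q/(4*pi*q_crit) = 100.87
r = sqrt(100.87) = 10.043 m

10.043 m


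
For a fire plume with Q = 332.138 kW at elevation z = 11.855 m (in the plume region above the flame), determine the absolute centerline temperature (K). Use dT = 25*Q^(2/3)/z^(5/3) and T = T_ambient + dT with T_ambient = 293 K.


Q^(2/3) = 47.960
z^(5/3) = 61.636
dT = 25 * 47.960 / 61.636 = 19.453 K
T = 293 + 19.453 = 312.45 K

312.45 K


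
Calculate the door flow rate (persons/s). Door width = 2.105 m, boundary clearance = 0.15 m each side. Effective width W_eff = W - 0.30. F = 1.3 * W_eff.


W_eff = 2.105 - 0.30 = 1.805 m
F = 1.3 * 1.805 = 2.3465 persons/s

2.3465 persons/s


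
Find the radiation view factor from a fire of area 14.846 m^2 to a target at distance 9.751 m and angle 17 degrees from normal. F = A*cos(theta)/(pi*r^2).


cos(17 deg) = 0.95630
pi*r^2 = 298.71
F = 14.846 * 0.95630 / 298.71 = 0.047529

0.047529


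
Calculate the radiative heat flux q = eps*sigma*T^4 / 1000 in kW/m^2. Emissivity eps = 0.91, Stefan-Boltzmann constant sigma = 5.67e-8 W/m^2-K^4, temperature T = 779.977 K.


T^4 = 3.7011e+11
q = 0.91 * 5.67e-8 * 3.7011e+11 / 1000 = 19.096 kW/m^2

19.096 kW/m^2


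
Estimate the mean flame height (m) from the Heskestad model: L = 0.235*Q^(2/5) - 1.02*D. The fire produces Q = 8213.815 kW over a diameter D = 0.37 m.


Q^(2/5) = 36.797
0.235 * Q^(2/5) = 8.6474
1.02 * D = 0.37740
L = 8.2700 m

8.2700 m


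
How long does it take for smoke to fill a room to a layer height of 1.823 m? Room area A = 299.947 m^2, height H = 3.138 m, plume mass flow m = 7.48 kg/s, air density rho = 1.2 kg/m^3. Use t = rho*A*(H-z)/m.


H - z = 1.315 m
t = 1.2 * 299.947 * 1.315 / 7.48 = 63.278 s

63.278 s


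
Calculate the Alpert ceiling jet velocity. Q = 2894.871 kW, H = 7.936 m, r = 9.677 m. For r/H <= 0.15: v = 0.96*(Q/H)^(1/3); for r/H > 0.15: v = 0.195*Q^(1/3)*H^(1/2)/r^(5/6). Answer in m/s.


r/H = 9.677 / 7.936 = 1.2194
r/H > 0.15, so v = 0.195*Q^(1/3)*H^(1/2)/r^(5/6)
Q^(1/3) = 14.252
H^(1/2) = 2.8171
r^(5/6) = 6.6290
v = 0.195 * 14.252 * 2.8171 / 6.6290 = 1.1810 m/s

1.1810 m/s


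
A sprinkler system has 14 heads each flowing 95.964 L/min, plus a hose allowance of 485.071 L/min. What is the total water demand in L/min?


Sprinkler demand = 14 * 95.964 = 1343.496 L/min
Total = 1343.496 + 485.071 = 1828.567 L/min

1828.567 L/min


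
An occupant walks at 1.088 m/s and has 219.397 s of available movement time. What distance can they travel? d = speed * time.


d = 1.088 * 219.397 = 238.70 m

238.70 m


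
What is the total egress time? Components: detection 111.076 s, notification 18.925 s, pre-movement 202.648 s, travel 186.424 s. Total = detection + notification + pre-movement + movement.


Total = 111.076 + 18.925 + 202.648 + 186.424 = 519.073 s

519.073 s


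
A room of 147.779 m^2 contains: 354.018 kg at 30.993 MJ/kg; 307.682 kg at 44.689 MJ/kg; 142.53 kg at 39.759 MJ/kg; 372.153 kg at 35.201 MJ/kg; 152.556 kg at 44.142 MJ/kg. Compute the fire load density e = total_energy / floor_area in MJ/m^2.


Total energy = 354.018*30.993 + 307.682*44.689 + 142.53*39.759 + 372.153*35.201 + 152.556*44.142
= 10972.08 + 13750.00 + 5666.850 + 13100.16 + 6734.127
= 50223.22 MJ
e = 50223.22 / 147.779 = 339.85 MJ/m^2

339.85 MJ/m^2


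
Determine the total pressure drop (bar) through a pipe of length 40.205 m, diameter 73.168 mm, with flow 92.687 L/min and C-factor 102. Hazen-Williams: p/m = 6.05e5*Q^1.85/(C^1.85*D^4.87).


Q^1.85 = 4355.0
C^1.85 = 5198.9
D^4.87 = 1.2002e+09
p/m = 0.00042227 bar/m
p_total = 0.00042227 * 40.205 = 0.016977 bar

0.016977 bar


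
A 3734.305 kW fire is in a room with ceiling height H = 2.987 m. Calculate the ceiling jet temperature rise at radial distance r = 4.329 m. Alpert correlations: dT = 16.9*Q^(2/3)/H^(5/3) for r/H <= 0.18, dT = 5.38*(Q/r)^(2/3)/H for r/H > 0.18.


r/H = 4.329 / 2.987 = 1.4493
r/H > 0.18, so dT = 5.38*(Q/r)^(2/3)/H
Q/r = 862.63
(Q/r)^(2/3) = 90.618
dT = 5.38 * 90.618 / 2.987 = 163.22 K

163.22 K


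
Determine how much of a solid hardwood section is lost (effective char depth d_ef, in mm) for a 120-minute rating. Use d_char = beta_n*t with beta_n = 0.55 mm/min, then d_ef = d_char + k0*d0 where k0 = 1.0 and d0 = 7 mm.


d_char = 0.55 * 120 = 66 mm
d_ef = 66 + 1.0*7 = 73 mm

73 mm


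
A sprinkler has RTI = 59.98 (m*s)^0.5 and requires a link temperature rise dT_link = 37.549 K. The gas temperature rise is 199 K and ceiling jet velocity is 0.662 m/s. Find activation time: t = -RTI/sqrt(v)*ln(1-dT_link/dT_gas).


dT_link/dT_gas = 0.18869
ln(1 - 0.18869) = -0.20910
t = -59.98 / sqrt(0.662) * -0.20910 = 15.415 s

15.415 s


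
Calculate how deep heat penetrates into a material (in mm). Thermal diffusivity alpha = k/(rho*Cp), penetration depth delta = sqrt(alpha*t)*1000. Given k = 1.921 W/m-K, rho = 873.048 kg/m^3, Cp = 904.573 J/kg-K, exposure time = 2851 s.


alpha = 1.921 / (873.048 * 904.573) = 2.4325e-06 m^2/s
alpha * t = 0.0069349
delta = sqrt(0.0069349) * 1000 = 83.276 mm

83.276 mm


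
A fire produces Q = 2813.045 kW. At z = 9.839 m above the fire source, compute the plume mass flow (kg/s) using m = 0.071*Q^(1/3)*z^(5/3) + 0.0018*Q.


Q^(1/3) = 14.116
z^(5/3) = 45.177
First term = 0.071 * 14.116 * 45.177 = 45.280
Second term = 0.0018 * 2813.045 = 5.0635
m = 50.343 kg/s

50.343 kg/s


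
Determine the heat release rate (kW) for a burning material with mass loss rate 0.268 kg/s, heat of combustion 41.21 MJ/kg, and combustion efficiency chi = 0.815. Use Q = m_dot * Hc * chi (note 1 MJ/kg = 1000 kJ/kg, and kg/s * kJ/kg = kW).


Hc = 41.21 MJ/kg = 41.21 * 1000 kJ/kg = 41210 kJ/kg
Q = 0.268 kg/s * 41210 kJ/kg * 0.815 = 9001.1 kW

9001.1 kW


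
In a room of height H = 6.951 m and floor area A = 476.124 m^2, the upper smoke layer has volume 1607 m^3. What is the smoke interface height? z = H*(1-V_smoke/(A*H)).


V/(A*H) = 0.48557
1 - 0.48557 = 0.51443
z = 6.951 * 0.51443 = 3.5758 m

3.5758 m


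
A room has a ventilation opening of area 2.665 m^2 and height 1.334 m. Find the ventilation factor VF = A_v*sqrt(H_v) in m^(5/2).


sqrt(H_v) = 1.1550
VF = 2.665 * 1.1550 = 3.0780 m^(5/2)

3.0780 m^(5/2)


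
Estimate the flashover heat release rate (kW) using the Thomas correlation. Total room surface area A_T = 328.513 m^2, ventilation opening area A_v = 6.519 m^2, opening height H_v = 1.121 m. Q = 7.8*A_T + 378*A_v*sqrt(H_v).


7.8*A_T = 2562.4
sqrt(H_v) = 1.0588
378*A_v*sqrt(H_v) = 2609.0
Q = 2562.4 + 2609.0 = 5171.4 kW

5171.4 kW


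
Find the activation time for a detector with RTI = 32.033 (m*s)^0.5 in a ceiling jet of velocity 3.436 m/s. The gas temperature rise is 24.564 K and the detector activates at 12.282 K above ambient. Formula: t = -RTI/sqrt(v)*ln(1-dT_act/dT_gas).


dT_act/dT_gas = 0.5
ln(1 - 0.5) = -0.69315
t = -32.033 / sqrt(3.436) * -0.69315 = 11.978 s

11.978 s


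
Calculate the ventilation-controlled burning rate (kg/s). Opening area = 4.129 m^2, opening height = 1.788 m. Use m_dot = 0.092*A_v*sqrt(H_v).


sqrt(H_v) = 1.3372
m_dot = 0.092 * 4.129 * 1.3372 = 0.50794 kg/s

0.50794 kg/s


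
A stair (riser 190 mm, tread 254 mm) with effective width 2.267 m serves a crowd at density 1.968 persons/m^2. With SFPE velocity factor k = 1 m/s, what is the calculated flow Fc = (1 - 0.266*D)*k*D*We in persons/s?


1 - 0.266*D = 1 - 0.266*1.968 = 0.47651
Fs = 0.47651 * 1 * 1.968 = 0.93778 persons/(s*m)
Fc = 0.93778 * 2.267 = 2.1259 persons/s

2.1259 persons/s


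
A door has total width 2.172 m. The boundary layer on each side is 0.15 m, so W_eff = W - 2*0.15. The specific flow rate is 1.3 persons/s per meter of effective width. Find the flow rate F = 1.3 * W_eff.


W_eff = 2.172 - 0.30 = 1.872 m
F = 1.3 * 1.872 = 2.4336 persons/s

2.4336 persons/s


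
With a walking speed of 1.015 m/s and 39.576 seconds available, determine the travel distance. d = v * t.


d = 1.015 * 39.576 = 40.170 m

40.170 m


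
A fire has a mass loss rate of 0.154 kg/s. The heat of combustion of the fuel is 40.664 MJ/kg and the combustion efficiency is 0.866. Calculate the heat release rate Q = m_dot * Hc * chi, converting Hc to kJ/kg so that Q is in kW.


Hc = 40.664 MJ/kg = 40.664 * 1000 kJ/kg = 40664 kJ/kg
Q = 0.154 kg/s * 40664 kJ/kg * 0.866 = 5423.1 kW

5423.1 kW


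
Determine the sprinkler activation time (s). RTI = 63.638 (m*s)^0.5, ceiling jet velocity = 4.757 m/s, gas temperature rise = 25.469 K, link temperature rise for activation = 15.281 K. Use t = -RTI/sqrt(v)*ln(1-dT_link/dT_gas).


dT_link/dT_gas = 0.59998
ln(1 - 0.59998) = -0.91625
t = -63.638 / sqrt(4.757) * -0.91625 = 26.734 s

26.734 s


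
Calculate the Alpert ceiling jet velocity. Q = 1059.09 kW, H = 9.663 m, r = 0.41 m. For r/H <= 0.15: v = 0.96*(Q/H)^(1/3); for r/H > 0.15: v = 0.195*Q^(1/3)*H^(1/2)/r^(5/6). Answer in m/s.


r/H = 0.41 / 9.663 = 0.042430
r/H <= 0.15, so v = 0.96*(Q/H)^(1/3)
Q/H = 109.60
(Q/H)^(1/3) = 4.7856
v = 0.96 * 4.7856 = 4.5942 m/s

4.5942 m/s


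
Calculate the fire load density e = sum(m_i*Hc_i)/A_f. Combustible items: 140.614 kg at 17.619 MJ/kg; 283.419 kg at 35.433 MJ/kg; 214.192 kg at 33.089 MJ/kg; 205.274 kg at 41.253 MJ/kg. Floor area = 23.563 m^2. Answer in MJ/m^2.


Total energy = 140.614*17.619 + 283.419*35.433 + 214.192*33.089 + 205.274*41.253
= 2477.478 + 10042.39 + 7087.399 + 8468.168
= 28075.43 MJ
e = 28075.43 / 23.563 = 1191.5 MJ/m^2

1191.5 MJ/m^2
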